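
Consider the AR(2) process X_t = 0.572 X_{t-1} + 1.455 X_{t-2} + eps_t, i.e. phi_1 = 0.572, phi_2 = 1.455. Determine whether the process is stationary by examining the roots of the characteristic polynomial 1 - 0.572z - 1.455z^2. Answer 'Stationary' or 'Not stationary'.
\text{Not stationary}

The AR(p) characteristic polynomial is P(z) = 1 - 0.572z - 1.455z^2.
Stationarity requires all roots to lie outside the unit circle, i.e. |z| > 1 for every root.
Set 1 + (-0.572) z + (-1.455) z^2 = 0, i.e. a z^2 + b z + c = 0 with a = -1.455, b = -0.572, c = 1.
Discriminant D = b^2 - 4ac = (-0.572)^2 - 4*(-1.455)*1 = 0.327184 - (-5.82) = 6.147184.
D >= 0, so the roots are real: z = (-b +/- sqrt(D)) / (2a) = (0.572 +/- 2.479352) / (-2.91).
  z_1 = (0.572 + 2.479352) / (-2.91) = -1.0486,   |z_1| = 1.0486.
  z_2 = (0.572 - 2.479352) / (-2.91) = 0.6554,   |z_2| = 0.6554.
Moduli of all roots: 1.0486, 0.6554.
All moduli strictly greater than 1? No.
Verdict: Not stationary.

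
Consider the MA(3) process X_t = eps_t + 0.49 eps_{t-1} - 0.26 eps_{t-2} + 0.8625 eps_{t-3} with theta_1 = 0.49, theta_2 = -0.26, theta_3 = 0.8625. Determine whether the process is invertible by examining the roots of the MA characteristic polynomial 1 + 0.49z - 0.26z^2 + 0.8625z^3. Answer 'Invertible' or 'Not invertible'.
\text{Not invertible}

The MA(q) characteristic polynomial is P(z) = 1 + 0.49z - 0.26z^2 + 0.8625z^3.
Invertibility requires all roots to lie outside the unit circle, i.e. |z| > 1 for every root.
Degree 3: look for a simple real root z0 first, then factor out (1 - z/z0) and solve the remaining quadratic.
Testing z0 = -0.8: P(-0.8) = 1 + (0.49)(-0.8) + (-0.26)(-0.8)^2 + (0.8625)(-0.8)^3
  = 1 + (-0.392) + (-0.1664) + (-0.4416) = 0.  So z_0 = -0.8 is a root, |z_0| = 0.8.
Divide out the factor (1 + 1.25 z) = (1 - z/z0) (since 1/z0 = -1.25):
  P(z) = (1 + 1.25 z)(1 + (-0.76) z + (0.69) z^2)
  [check: z-coef -0.76 - (-1.25) = 0.49; z^2-coef 0.69 - (-1.25)(-0.76) = -0.26; z^3-coef -(-1.25)(0.69) = 0.8625.]
Remaining roots from the quadratic factor 1 + (-0.76) z + (0.69) z^2:
  Set 1 + (-0.76) z + (0.69) z^2 = 0, i.e. a z^2 + b z + c = 0 with a = 0.69, b = -0.76, c = 1.
  Discriminant D = b^2 - 4ac = (-0.76)^2 - 4*(0.69)*1 = 0.5776 - (2.76) = -2.1824.
  D < 0, so the roots are the complex-conjugate pair z = (-b +/- i sqrt(-D)) / (2a) = 0.5507 +/- 1.0705i.
  For a conjugate pair |z|^2 = z * conj(z) = (product of roots) = c/a = 1/(0.69) = 1.449275, so |z| = sqrt(1.449275) = 1.2039 for both roots.
Moduli of all roots: 0.8000, 1.2039, 1.2039.
All moduli strictly greater than 1? No.
Verdict: Not invertible.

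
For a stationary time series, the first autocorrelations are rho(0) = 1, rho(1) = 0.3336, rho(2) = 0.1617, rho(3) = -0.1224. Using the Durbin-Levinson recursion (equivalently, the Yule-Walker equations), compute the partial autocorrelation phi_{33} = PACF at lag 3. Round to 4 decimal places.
\phi_{33} = -0.2170

The PACF at lag k is phi_{kk}, the last component of the solution
to the Yule-Walker system G_k phi = r_k where
  (G_k)_{ij} = rho(|i - j|), (r_k)_i = rho(i), i,j = 1..k.
Equivalently, Durbin-Levinson gives phi_{kk} iteratively:
  phi_{11} = rho(1)
  phi_{kk} = [rho(k) - sum_{j=1..k-1} phi_{k-1,j} rho(k-j)]
            / [1 - sum_{j=1..k-1} phi_{k-1,j} rho(j)],
  phi_{k,j} = phi_{k-1,j} - phi_{kk} phi_{k-1,k-j},  j = 1..k-1.
Step k = 1:
  phi_11 = rho(1) = 0.3336.
Step k = 2:
  phi_22 = [rho(2) - phi_11 rho(1)] / [1 - phi_11 rho(1)] = [0.1617 - (0.3336)(0.3336)] / [1 - (0.3336)(0.3336)]
         = 0.05041104 / 0.88871104 = 0.056724.
  Update: phi_21 = phi_11 - phi_22 phi_11 = 0.3336 - (0.056724)(0.3336) = 0.314677.
Step k = 3:
  phi_33 = [rho(3) - phi_21 rho(2) - phi_22 rho(1)] / [1 - phi_21 rho(1) - phi_22 rho(2)]
    numerator   = -0.1224 - (0.314677)(0.1617) - (0.056724)(0.3336) = -0.19220631
    denominator = 1 - (0.314677)(0.3336) - (0.056724)(0.1617) = 0.88585154
  phi_33 = -0.19220631 / 0.88585154 = -0.217.
Therefore phi_{33} = -0.2170.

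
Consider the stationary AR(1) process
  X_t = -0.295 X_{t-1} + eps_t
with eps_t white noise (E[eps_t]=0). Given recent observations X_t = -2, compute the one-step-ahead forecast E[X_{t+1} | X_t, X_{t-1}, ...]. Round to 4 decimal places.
E[X_{t+1} \mid \mathcal F_t] = 0.5900

For an AR(p) model X_t = c + sum_i phi_i X_{t-i} + eps_t, the
one-step-ahead conditional mean is
  E[X_{t+1} | X_t, ...] = c + sum_i phi_i X_{t+1-i}.
Substitute known values:
  E[X_{t+1} | ...] = (-0.295) * (-2)
                   = 0.5900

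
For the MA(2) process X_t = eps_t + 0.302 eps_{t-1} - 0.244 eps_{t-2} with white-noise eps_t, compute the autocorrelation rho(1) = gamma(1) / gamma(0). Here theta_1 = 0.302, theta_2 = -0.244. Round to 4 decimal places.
\rho(1) = 0.1984

For an MA(q) process with theta_0 = 1, the autocovariance is
  gamma(k) = sigma^2 * sum_{i=0..q-k} theta_i * theta_{i+k},
and rho(k) = gamma(k) / gamma(0). Sigma^2 cancels.
  numerator   = (1)*(0.302) + (0.302)*(-0.244) = 0.228312.
  denominator = (1)^2 + (0.302)^2 + (-0.244)^2 = 1.15074.
  rho(1) = 0.228312 / 1.15074 = 0.1984.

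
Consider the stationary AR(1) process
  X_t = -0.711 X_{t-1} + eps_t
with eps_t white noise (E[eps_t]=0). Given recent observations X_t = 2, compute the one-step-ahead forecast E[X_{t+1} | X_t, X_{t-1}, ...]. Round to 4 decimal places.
E[X_{t+1} \mid \mathcal F_t] = -1.4220

For an AR(p) model X_t = c + sum_i phi_i X_{t-i} + eps_t, the
one-step-ahead conditional mean is
  E[X_{t+1} | X_t, ...] = c + sum_i phi_i X_{t+1-i}.
Substitute known values:
  E[X_{t+1} | ...] = (-0.711) * (2)
                   = -1.4220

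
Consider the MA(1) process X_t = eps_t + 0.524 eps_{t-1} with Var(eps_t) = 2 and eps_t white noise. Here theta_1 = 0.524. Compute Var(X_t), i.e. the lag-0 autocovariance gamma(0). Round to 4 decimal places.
\gamma(0) = 2.5492

For an MA(q) process X_t = eps_t + sum_i theta_i eps_{t-i} with
Var(eps_t) = sigma^2, the variance is
  gamma(0) = sigma^2 * (1 + sum_i theta_i^2).
  sum_i theta_i^2 = (0.524)^2 = 0.274576.
  gamma(0) = 2 * (1 + 0.274576) = 2 * 1.274576 = 2.549152, which rounds to 2.5492.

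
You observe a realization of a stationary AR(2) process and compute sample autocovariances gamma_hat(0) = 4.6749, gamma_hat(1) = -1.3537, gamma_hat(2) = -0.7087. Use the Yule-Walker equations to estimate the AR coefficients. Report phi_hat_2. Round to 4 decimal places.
\hat\phi_{2} = -0.2570

The Yule-Walker equations for an AR(p) process read, in matrix form,
  Gamma_p phi = r_p,   with   (Gamma_p)_{ij} = gamma(|i - j|),
                       (r_p)_i = gamma(i),   i,j = 1..p.
Substitute the sample gammas (Toeplitz matrix and right-hand side of size 2):
  Gamma_p = [[4.6749, -1.3537], [-1.3537, 4.6749]]
  r_p     = [-1.3537, -0.7087]
Written out:
  4.6749 phi_1 - 1.3537 phi_2 = -1.3537
  -1.3537 phi_1 + 4.6749 phi_2 = -0.7087
Solve by Cramer's rule:
  det = gamma(0)^2 - gamma(1)^2 = (4.6749)^2 - (-1.3537)^2 = 21.85469001 - 1.83250369 = 20.02218632
  phi_hat_1 = [gamma(1) gamma(0) - gamma(1) gamma(2)] / det = [(-1.3537)(4.6749) - (-1.3537)(-0.7087)] / 20.02218632 = -7.28777932 / 20.02218632 = -0.364
  phi_hat_2 = [gamma(0) gamma(2) - gamma(1)^2] / det = [(4.6749)(-0.7087) - (-1.3537)^2] / 20.02218632 = -5.14560532 / 20.02218632 = -0.257
So phi_hat = [-0.3640, -0.2570].
Therefore phi_hat_2 = -0.2570.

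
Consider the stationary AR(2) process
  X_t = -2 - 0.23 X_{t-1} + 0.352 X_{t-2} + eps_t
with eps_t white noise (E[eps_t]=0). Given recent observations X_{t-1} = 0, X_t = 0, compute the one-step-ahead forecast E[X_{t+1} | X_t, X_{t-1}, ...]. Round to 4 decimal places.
E[X_{t+1} \mid \mathcal F_t] = -2.0000

For an AR(p) model X_t = c + sum_i phi_i X_{t-i} + eps_t, the
one-step-ahead conditional mean is
  E[X_{t+1} | X_t, ...] = c + sum_i phi_i X_{t+1-i}.
Substitute known values:
  E[X_{t+1} | ...] = -2 + (-0.23) * (0) + (0.352) * (0)
                   = -2.0000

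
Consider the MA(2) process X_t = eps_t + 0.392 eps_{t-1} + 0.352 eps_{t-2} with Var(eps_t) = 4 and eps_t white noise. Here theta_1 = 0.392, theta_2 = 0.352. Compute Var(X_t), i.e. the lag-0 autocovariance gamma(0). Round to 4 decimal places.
\gamma(0) = 5.1103

For an MA(q) process X_t = eps_t + sum_i theta_i eps_{t-i} with
Var(eps_t) = sigma^2, the variance is
  gamma(0) = sigma^2 * (1 + sum_i theta_i^2).
  sum_i theta_i^2 = (0.392)^2 + (0.352)^2 = 0.153664 + 0.123904 = 0.277568.
  gamma(0) = 4 * (1 + 0.277568) = 4 * 1.277568 = 5.110272, which rounds to 5.1103.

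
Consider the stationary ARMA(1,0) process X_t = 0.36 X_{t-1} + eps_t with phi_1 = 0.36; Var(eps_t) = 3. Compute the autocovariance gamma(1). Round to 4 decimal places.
\gamma(1) = 1.2408

Multiply the model equation by X_{t-k} and take expectations. With theta_0 = psi_0 = 1 and psi_j the MA(infinity) weights, this gives
  gamma(k) - sum_i phi_i gamma(k-i) = c_k,
  c_k = sigma^2 * sum_{j=k..q} theta_j psi_{j-k}   (c_k = 0 for k > q),
using gamma(-m) = gamma(m).
Pure AR (q = 0): c_0 = sigma^2 = 3, c_k = 0 for k >= 1.
Equations for k = 0 and k = 1 (AR order 1):
  gamma(0) = phi_1 gamma(1) + c_0
  gamma(1) = phi_1 gamma(0) + c_1
Substituting the second into the first: gamma(0) (1 - phi_1^2) = c_0 + phi_1 c_1, so
  gamma(0) = c_0 / (1 - phi_1^2) = 3 / (1 - (0.36)^2) = 3 / 0.8704 = 3.446691.
  gamma(1) = phi_1 gamma(0) = (0.36)(3.446691) = 1.240809.
Therefore gamma(1) = 1.2408 (to 4 decimal places).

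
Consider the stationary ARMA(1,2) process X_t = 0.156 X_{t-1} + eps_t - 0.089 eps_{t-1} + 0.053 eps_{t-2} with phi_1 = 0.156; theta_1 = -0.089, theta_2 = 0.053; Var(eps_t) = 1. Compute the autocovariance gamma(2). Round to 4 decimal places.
\gamma(2) = 0.0642

Multiply the model equation by X_{t-k} and take expectations. With theta_0 = psi_0 = 1 and psi_j the MA(infinity) weights, this gives
  gamma(k) - sum_i phi_i gamma(k-i) = c_k,
  c_k = sigma^2 * sum_{j=k..q} theta_j psi_{j-k}   (c_k = 0 for k > q),
using gamma(-m) = gamma(m).
psi-weights needed (psi_j = theta_j + sum_i phi_i psi_{j-i}):
  psi_1 = theta_1 + phi_1 = -0.089 + (0.156) = 0.067
  psi_2 = theta_2 + phi_1 psi_1 = 0.053 + (0.156)(0.067) = 0.063452
Right-hand sides:
  c_0 = sigma^2 (1 + theta_1 psi_1 + theta_2 psi_2) = 1 * (1 + (-0.089)(0.067) + (0.053)(0.063452)) = 1 * 0.9974 = 0.9974
  c_1 = sigma^2 (theta_1 + theta_2 psi_1) = 1 * (-0.089 + (0.053)(0.067)) = -0.085449
  c_2 = sigma^2 theta_2 = 1 * (0.053) = 0.053
Equations for k = 0 and k = 1 (AR order 1):
  gamma(0) = phi_1 gamma(1) + c_0
  gamma(1) = phi_1 gamma(0) + c_1
Substituting the second into the first: gamma(0) (1 - phi_1^2) = c_0 + phi_1 c_1, so
  gamma(0) = (c_0 + phi_1 c_1) / (1 - phi_1^2) = (0.9974 + (0.156)(-0.085449)) / (1 - (0.156)^2) = 0.98407 / 0.975664 = 1.008616.
  gamma(1) = phi_1 gamma(0) + c_1 = (0.156)(1.008616) + (-0.085449) = 0.071895.
For k = 2: gamma(2) = phi_1 gamma(1) + c_2
  = (0.156)(0.071895) + (0.053) = 0.064216.
Therefore gamma(2) = 0.0642 (to 4 decimal places).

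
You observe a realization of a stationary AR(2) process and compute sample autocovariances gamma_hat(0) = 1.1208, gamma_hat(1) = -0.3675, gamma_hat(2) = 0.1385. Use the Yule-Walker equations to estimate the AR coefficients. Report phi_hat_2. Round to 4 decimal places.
\hat\phi_{2} = 0.0180

The Yule-Walker equations for an AR(p) process read, in matrix form,
  Gamma_p phi = r_p,   with   (Gamma_p)_{ij} = gamma(|i - j|),
                       (r_p)_i = gamma(i),   i,j = 1..p.
Substitute the sample gammas (Toeplitz matrix and right-hand side of size 2):
  Gamma_p = [[1.1208, -0.3675], [-0.3675, 1.1208]]
  r_p     = [-0.3675, 0.1385]
Written out:
  1.1208 phi_1 - 0.3675 phi_2 = -0.3675
  -0.3675 phi_1 + 1.1208 phi_2 = 0.1385
Solve by Cramer's rule:
  det = gamma(0)^2 - gamma(1)^2 = (1.1208)^2 - (-0.3675)^2 = 1.25619264 - 0.13505625 = 1.12113639
  phi_hat_1 = [gamma(1) gamma(0) - gamma(1) gamma(2)] / det = [(-0.3675)(1.1208) - (-0.3675)(0.1385)] / 1.12113639 = -0.36099525 / 1.12113639 = -0.322
  phi_hat_2 = [gamma(0) gamma(2) - gamma(1)^2] / det = [(1.1208)(0.1385) - (-0.3675)^2] / 1.12113639 = 0.02017455 / 1.12113639 = 0.018
So phi_hat = [-0.3220, 0.0180].
Therefore phi_hat_2 = 0.0180.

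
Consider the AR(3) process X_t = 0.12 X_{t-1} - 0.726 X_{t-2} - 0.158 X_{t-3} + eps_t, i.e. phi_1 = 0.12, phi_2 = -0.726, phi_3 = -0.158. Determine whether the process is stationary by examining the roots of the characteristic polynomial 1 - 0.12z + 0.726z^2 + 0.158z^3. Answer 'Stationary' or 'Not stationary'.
\text{Stationary}

The AR(p) characteristic polynomial is P(z) = 1 - 0.12z + 0.726z^2 + 0.158z^3.
Stationarity requires all roots to lie outside the unit circle, i.e. |z| > 1 for every root.
Degree 3: look for a simple real root z0 first, then factor out (1 - z/z0) and solve the remaining quadratic.
Testing z0 = -5: P(-5) = 1 + (-0.12)(-5) + (0.726)(-5)^2 + (0.158)(-5)^3
  = 1 + (0.6) + (18.15) + (-19.75) = 0.  So z_0 = -5 is a root, |z_0| = 5.
Divide out the factor (1 + 0.2 z) = (1 - z/z0) (since 1/z0 = -0.2):
  P(z) = (1 + 0.2 z)(1 + (-0.32) z + (0.79) z^2)
  [check: z-coef -0.32 - (-0.2) = -0.12; z^2-coef 0.79 - (-0.2)(-0.32) = 0.726; z^3-coef -(-0.2)(0.79) = 0.158.]
Remaining roots from the quadratic factor 1 + (-0.32) z + (0.79) z^2:
  Set 1 + (-0.32) z + (0.79) z^2 = 0, i.e. a z^2 + b z + c = 0 with a = 0.79, b = -0.32, c = 1.
  Discriminant D = b^2 - 4ac = (-0.32)^2 - 4*(0.79)*1 = 0.1024 - (3.16) = -3.0576.
  D < 0, so the roots are the complex-conjugate pair z = (-b +/- i sqrt(-D)) / (2a) = 0.2025 +/- 1.1067i.
  For a conjugate pair |z|^2 = z * conj(z) = (product of roots) = c/a = 1/(0.79) = 1.265823, so |z| = sqrt(1.265823) = 1.1251 for both roots.
Moduli of all roots: 5.0000, 1.1251, 1.1251.
All moduli strictly greater than 1? Yes.
Verdict: Stationary.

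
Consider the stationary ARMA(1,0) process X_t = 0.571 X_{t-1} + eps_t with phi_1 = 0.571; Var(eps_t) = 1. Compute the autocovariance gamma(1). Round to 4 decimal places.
\gamma(1) = 0.8472

Multiply the model equation by X_{t-k} and take expectations. With theta_0 = psi_0 = 1 and psi_j the MA(infinity) weights, this gives
  gamma(k) - sum_i phi_i gamma(k-i) = c_k,
  c_k = sigma^2 * sum_{j=k..q} theta_j psi_{j-k}   (c_k = 0 for k > q),
using gamma(-m) = gamma(m).
Pure AR (q = 0): c_0 = sigma^2 = 1, c_k = 0 for k >= 1.
Equations for k = 0 and k = 1 (AR order 1):
  gamma(0) = phi_1 gamma(1) + c_0
  gamma(1) = phi_1 gamma(0) + c_1
Substituting the second into the first: gamma(0) (1 - phi_1^2) = c_0 + phi_1 c_1, so
  gamma(0) = c_0 / (1 - phi_1^2) = 1 / (1 - (0.571)^2) = 1 / 0.673959 = 1.48377.
  gamma(1) = phi_1 gamma(0) = (0.571)(1.48377) = 0.847233.
Therefore gamma(1) = 0.8472 (to 4 decimal places).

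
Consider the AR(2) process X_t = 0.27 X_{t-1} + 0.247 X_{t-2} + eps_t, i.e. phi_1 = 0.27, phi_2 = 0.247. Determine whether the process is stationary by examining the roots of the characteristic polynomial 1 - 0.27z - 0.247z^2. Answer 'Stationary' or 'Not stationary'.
\text{Stationary}

The AR(p) characteristic polynomial is P(z) = 1 - 0.27z - 0.247z^2.
Stationarity requires all roots to lie outside the unit circle, i.e. |z| > 1 for every root.
Set 1 + (-0.27) z + (-0.247) z^2 = 0, i.e. a z^2 + b z + c = 0 with a = -0.247, b = -0.27, c = 1.
Discriminant D = b^2 - 4ac = (-0.27)^2 - 4*(-0.247)*1 = 0.0729 - (-0.988) = 1.0609.
D >= 0, so the roots are real: z = (-b +/- sqrt(D)) / (2a) = (0.27 +/- 1.03) / (-0.494).
  z_1 = (0.27 + 1.03) / (-0.494) = -2.6316,   |z_1| = 2.6316.
  z_2 = (0.27 - 1.03) / (-0.494) = 1.5385,   |z_2| = 1.5385.
Moduli of all roots: 2.6316, 1.5385.
All moduli strictly greater than 1? Yes.
Verdict: Stationary.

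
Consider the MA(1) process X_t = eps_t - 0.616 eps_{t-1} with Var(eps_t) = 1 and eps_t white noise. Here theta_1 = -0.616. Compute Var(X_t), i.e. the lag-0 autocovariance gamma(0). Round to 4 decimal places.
\gamma(0) = 1.3795

For an MA(q) process X_t = eps_t + sum_i theta_i eps_{t-i} with
Var(eps_t) = sigma^2, the variance is
  gamma(0) = sigma^2 * (1 + sum_i theta_i^2).
  sum_i theta_i^2 = (-0.616)^2 = 0.379456.
  gamma(0) = 1 * (1 + 0.379456) = 1 * 1.379456 = 1.379456, which rounds to 1.3795.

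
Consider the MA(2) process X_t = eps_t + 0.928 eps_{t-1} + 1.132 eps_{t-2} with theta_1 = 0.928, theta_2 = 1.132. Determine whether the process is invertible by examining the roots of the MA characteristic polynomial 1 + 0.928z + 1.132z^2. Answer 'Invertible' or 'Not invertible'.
\text{Not invertible}

The MA(q) characteristic polynomial is P(z) = 1 + 0.928z + 1.132z^2.
Invertibility requires all roots to lie outside the unit circle, i.e. |z| > 1 for every root.
Set 1 + (0.928) z + (1.132) z^2 = 0, i.e. a z^2 + b z + c = 0 with a = 1.132, b = 0.928, c = 1.
Discriminant D = b^2 - 4ac = (0.928)^2 - 4*(1.132)*1 = 0.861184 - (4.528) = -3.666816.
D < 0, so the roots are the complex-conjugate pair z = (-b +/- i sqrt(-D)) / (2a) = -0.4099 +/- 0.8458i.
For a conjugate pair |z|^2 = z * conj(z) = (product of roots) = c/a = 1/(1.132) = 0.883392, so |z| = sqrt(0.883392) = 0.9399 for both roots.
Moduli of all roots: 0.9399, 0.9399.
All moduli strictly greater than 1? No.
Verdict: Not invertible.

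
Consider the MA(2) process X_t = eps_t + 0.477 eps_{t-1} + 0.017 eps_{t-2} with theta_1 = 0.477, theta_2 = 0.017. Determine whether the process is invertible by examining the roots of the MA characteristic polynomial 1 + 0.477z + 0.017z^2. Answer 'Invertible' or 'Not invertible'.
\text{Invertible}

The MA(q) characteristic polynomial is P(z) = 1 + 0.477z + 0.017z^2.
Invertibility requires all roots to lie outside the unit circle, i.e. |z| > 1 for every root.
Set 1 + (0.477) z + (0.017) z^2 = 0, i.e. a z^2 + b z + c = 0 with a = 0.017, b = 0.477, c = 1.
Discriminant D = b^2 - 4ac = (0.477)^2 - 4*(0.017)*1 = 0.227529 - (0.068) = 0.159529.
D >= 0, so the roots are real: z = (-b +/- sqrt(D)) / (2a) = (-0.477 +/- 0.399411) / (0.034).
  z_1 = (-0.477 + 0.399411) / (0.034) = -2.282,   |z_1| = 2.282.
  z_2 = (-0.477 - 0.399411) / (0.034) = -25.7768,   |z_2| = 25.7768.
Moduli of all roots: 2.2820, 25.7768.
All moduli strictly greater than 1? Yes.
Verdict: Invertible.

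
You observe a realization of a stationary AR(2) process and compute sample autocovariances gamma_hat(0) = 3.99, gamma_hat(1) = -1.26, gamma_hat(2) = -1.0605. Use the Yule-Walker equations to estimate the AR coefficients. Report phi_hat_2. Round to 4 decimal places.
\hat\phi_{2} = -0.4060

The Yule-Walker equations for an AR(p) process read, in matrix form,
  Gamma_p phi = r_p,   with   (Gamma_p)_{ij} = gamma(|i - j|),
                       (r_p)_i = gamma(i),   i,j = 1..p.
Substitute the sample gammas (Toeplitz matrix and right-hand side of size 2):
  Gamma_p = [[3.99, -1.26], [-1.26, 3.99]]
  r_p     = [-1.26, -1.0605]
Written out:
  3.99 phi_1 - 1.26 phi_2 = -1.26
  -1.26 phi_1 + 3.99 phi_2 = -1.0605
Solve by Cramer's rule:
  det = gamma(0)^2 - gamma(1)^2 = (3.99)^2 - (-1.26)^2 = 15.9201 - 1.5876 = 14.3325
  phi_hat_1 = [gamma(1) gamma(0) - gamma(1) gamma(2)] / det = [(-1.26)(3.99) - (-1.26)(-1.0605)] / 14.3325 = -6.36363 / 14.3325 = -0.444
  phi_hat_2 = [gamma(0) gamma(2) - gamma(1)^2] / det = [(3.99)(-1.0605) - (-1.26)^2] / 14.3325 = -5.818995 / 14.3325 = -0.406
So phi_hat = [-0.4440, -0.4060].
Therefore phi_hat_2 = -0.4060.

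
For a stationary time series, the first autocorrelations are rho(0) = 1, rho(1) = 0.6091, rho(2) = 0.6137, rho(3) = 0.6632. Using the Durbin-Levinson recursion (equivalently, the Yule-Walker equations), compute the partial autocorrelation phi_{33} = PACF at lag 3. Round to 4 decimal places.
\phi_{33} = 0.3710

The PACF at lag k is phi_{kk}, the last component of the solution
to the Yule-Walker system G_k phi = r_k where
  (G_k)_{ij} = rho(|i - j|), (r_k)_i = rho(i), i,j = 1..k.
Equivalently, Durbin-Levinson gives phi_{kk} iteratively:
  phi_{11} = rho(1)
  phi_{kk} = [rho(k) - sum_{j=1..k-1} phi_{k-1,j} rho(k-j)]
            / [1 - sum_{j=1..k-1} phi_{k-1,j} rho(j)],
  phi_{k,j} = phi_{k-1,j} - phi_{kk} phi_{k-1,k-j},  j = 1..k-1.
Step k = 1:
  phi_11 = rho(1) = 0.6091.
Step k = 2:
  phi_22 = [rho(2) - phi_11 rho(1)] / [1 - phi_11 rho(1)] = [0.6137 - (0.6091)(0.6091)] / [1 - (0.6091)(0.6091)]
         = 0.24269719 / 0.62899719 = 0.385848.
  Update: phi_21 = phi_11 - phi_22 phi_11 = 0.6091 - (0.385848)(0.6091) = 0.37408.
Step k = 3:
  phi_33 = [rho(3) - phi_21 rho(2) - phi_22 rho(1)] / [1 - phi_21 rho(1) - phi_22 rho(2)]
    numerator   = 0.6632 - (0.37408)(0.6137) - (0.385848)(0.6091) = 0.19860714
    denominator = 1 - (0.37408)(0.6091) - (0.385848)(0.6137) = 0.53535301
  phi_33 = 0.19860714 / 0.53535301 = 0.371.
Therefore phi_{33} = 0.3710.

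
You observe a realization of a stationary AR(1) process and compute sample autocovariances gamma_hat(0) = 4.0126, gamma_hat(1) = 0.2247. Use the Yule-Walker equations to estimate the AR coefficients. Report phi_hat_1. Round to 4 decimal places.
\hat\phi_{1} = 0.0560

The Yule-Walker equations for an AR(p) process read, in matrix form,
  Gamma_p phi = r_p,   with   (Gamma_p)_{ij} = gamma(|i - j|),
                       (r_p)_i = gamma(i),   i,j = 1..p.
Substitute the sample gammas (Toeplitz matrix and right-hand side of size 1):
  Gamma_p = [[4.0126]]
  r_p     = [0.2247]
With p = 1 this is the single equation gamma(0) phi_1 = gamma(1):
  phi_hat_1 = gamma(1) / gamma(0) = 0.2247 / 4.0126 = 0.0560.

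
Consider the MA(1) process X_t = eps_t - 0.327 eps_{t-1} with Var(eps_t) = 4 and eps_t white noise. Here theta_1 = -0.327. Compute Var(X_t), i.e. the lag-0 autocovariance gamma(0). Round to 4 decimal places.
\gamma(0) = 4.4277

For an MA(q) process X_t = eps_t + sum_i theta_i eps_{t-i} with
Var(eps_t) = sigma^2, the variance is
  gamma(0) = sigma^2 * (1 + sum_i theta_i^2).
  sum_i theta_i^2 = (-0.327)^2 = 0.106929.
  gamma(0) = 4 * (1 + 0.106929) = 4 * 1.106929 = 4.427716, which rounds to 4.4277.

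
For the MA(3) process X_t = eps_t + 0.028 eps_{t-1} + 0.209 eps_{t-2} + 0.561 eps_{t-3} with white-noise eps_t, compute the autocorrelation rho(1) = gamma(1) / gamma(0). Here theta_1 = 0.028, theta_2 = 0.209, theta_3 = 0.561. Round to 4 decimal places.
\rho(1) = 0.1112

For an MA(q) process with theta_0 = 1, the autocovariance is
  gamma(k) = sigma^2 * sum_{i=0..q-k} theta_i * theta_{i+k},
and rho(k) = gamma(k) / gamma(0). Sigma^2 cancels.
  numerator   = (1)*(0.028) + (0.028)*(0.209) + (0.209)*(0.561) = 0.151101.
  denominator = (1)^2 + (0.028)^2 + (0.209)^2 + (0.561)^2 = 1.359186.
  rho(1) = 0.151101 / 1.359186 = 0.1112.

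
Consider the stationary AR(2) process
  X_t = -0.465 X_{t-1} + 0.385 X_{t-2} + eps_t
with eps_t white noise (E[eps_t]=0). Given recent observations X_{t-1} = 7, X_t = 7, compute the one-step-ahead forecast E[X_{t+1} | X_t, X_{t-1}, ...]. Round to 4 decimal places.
E[X_{t+1} \mid \mathcal F_t] = -0.5600

For an AR(p) model X_t = c + sum_i phi_i X_{t-i} + eps_t, the
one-step-ahead conditional mean is
  E[X_{t+1} | X_t, ...] = c + sum_i phi_i X_{t+1-i}.
Substitute known values:
  E[X_{t+1} | ...] = (-0.465) * (7) + (0.385) * (7)
                   = -0.5600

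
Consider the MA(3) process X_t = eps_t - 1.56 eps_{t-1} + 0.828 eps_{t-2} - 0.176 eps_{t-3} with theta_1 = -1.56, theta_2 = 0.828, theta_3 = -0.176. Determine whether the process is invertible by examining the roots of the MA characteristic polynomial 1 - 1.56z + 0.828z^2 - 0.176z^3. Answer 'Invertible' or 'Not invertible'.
\text{Invertible}

The MA(q) characteristic polynomial is P(z) = 1 - 1.56z + 0.828z^2 - 0.176z^3.
Invertibility requires all roots to lie outside the unit circle, i.e. |z| > 1 for every root.
Degree 3: look for a simple real root z0 first, then factor out (1 - z/z0) and solve the remaining quadratic.
Testing z0 = 1.25: P(1.25) = 1 + (-1.56)(1.25) + (0.828)(1.25)^2 + (-0.176)(1.25)^3
  = 1 + (-1.95) + (1.29375) + (-0.34375) = 0.  So z_0 = 1.25 is a root, |z_0| = 1.25.
Divide out the factor (1 - 0.8 z) = (1 - z/z0) (since 1/z0 = 0.8):
  P(z) = (1 - 0.8 z)(1 + (-0.76) z + (0.22) z^2)
  [check: z-coef -0.76 - (0.8) = -1.56; z^2-coef 0.22 - (0.8)(-0.76) = 0.828; z^3-coef -(0.8)(0.22) = -0.176.]
Remaining roots from the quadratic factor 1 + (-0.76) z + (0.22) z^2:
  Set 1 + (-0.76) z + (0.22) z^2 = 0, i.e. a z^2 + b z + c = 0 with a = 0.22, b = -0.76, c = 1.
  Discriminant D = b^2 - 4ac = (-0.76)^2 - 4*(0.22)*1 = 0.5776 - (0.88) = -0.3024.
  D < 0, so the roots are the complex-conjugate pair z = (-b +/- i sqrt(-D)) / (2a) = 1.7273 +/- 1.2498i.
  For a conjugate pair |z|^2 = z * conj(z) = (product of roots) = c/a = 1/(0.22) = 4.545455, so |z| = sqrt(4.545455) = 2.132 for both roots.
Moduli of all roots: 1.2500, 2.1320, 2.1320.
All moduli strictly greater than 1? Yes.
Verdict: Invertible.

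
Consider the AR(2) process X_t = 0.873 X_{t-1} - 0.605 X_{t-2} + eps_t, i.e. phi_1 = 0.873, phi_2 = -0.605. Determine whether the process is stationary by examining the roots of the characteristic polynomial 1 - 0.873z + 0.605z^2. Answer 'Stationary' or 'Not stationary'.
\text{Stationary}

The AR(p) characteristic polynomial is P(z) = 1 - 0.873z + 0.605z^2.
Stationarity requires all roots to lie outside the unit circle, i.e. |z| > 1 for every root.
Set 1 + (-0.873) z + (0.605) z^2 = 0, i.e. a z^2 + b z + c = 0 with a = 0.605, b = -0.873, c = 1.
Discriminant D = b^2 - 4ac = (-0.873)^2 - 4*(0.605)*1 = 0.762129 - (2.42) = -1.657871.
D < 0, so the roots are the complex-conjugate pair z = (-b +/- i sqrt(-D)) / (2a) = 0.7215 +/- 1.0641i.
For a conjugate pair |z|^2 = z * conj(z) = (product of roots) = c/a = 1/(0.605) = 1.652893, so |z| = sqrt(1.652893) = 1.2856 for both roots.
Moduli of all roots: 1.2856, 1.2856.
All moduli strictly greater than 1? Yes.
Verdict: Stationary.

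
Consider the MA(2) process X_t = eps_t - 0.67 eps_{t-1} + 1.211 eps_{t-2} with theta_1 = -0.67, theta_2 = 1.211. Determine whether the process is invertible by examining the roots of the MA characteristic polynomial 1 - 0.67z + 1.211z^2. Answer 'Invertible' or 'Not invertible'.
\text{Not invertible}

The MA(q) characteristic polynomial is P(z) = 1 - 0.67z + 1.211z^2.
Invertibility requires all roots to lie outside the unit circle, i.e. |z| > 1 for every root.
Set 1 + (-0.67) z + (1.211) z^2 = 0, i.e. a z^2 + b z + c = 0 with a = 1.211, b = -0.67, c = 1.
Discriminant D = b^2 - 4ac = (-0.67)^2 - 4*(1.211)*1 = 0.4489 - (4.844) = -4.3951.
D < 0, so the roots are the complex-conjugate pair z = (-b +/- i sqrt(-D)) / (2a) = 0.2766 +/- 0.8656i.
For a conjugate pair |z|^2 = z * conj(z) = (product of roots) = c/a = 1/(1.211) = 0.825764, so |z| = sqrt(0.825764) = 0.9087 for both roots.
Moduli of all roots: 0.9087, 0.9087.
All moduli strictly greater than 1? No.
Verdict: Not invertible.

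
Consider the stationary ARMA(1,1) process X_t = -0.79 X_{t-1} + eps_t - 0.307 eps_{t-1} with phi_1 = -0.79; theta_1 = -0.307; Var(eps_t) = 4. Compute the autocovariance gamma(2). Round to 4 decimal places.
\gamma(2) = 11.4585

Multiply the model equation by X_{t-k} and take expectations. With theta_0 = psi_0 = 1 and psi_j the MA(infinity) weights, this gives
  gamma(k) - sum_i phi_i gamma(k-i) = c_k,
  c_k = sigma^2 * sum_{j=k..q} theta_j psi_{j-k}   (c_k = 0 for k > q),
using gamma(-m) = gamma(m).
psi-weights needed (psi_j = theta_j + sum_i phi_i psi_{j-i}):
  psi_1 = theta_1 + phi_1 = -0.307 + (-0.79) = -1.097
Right-hand sides:
  c_0 = sigma^2 (1 + theta_1 psi_1) = 4 * (1 + (-0.307)(-1.097)) = 4 * 1.336779 = 5.347116
  c_1 = sigma^2 theta_1 = 4 * (-0.307) = -1.228
  c_2 = 0
Equations for k = 0 and k = 1 (AR order 1):
  gamma(0) = phi_1 gamma(1) + c_0
  gamma(1) = phi_1 gamma(0) + c_1
Substituting the second into the first: gamma(0) (1 - phi_1^2) = c_0 + phi_1 c_1, so
  gamma(0) = (c_0 + phi_1 c_1) / (1 - phi_1^2) = (5.347116 + (-0.79)(-1.228)) / (1 - (-0.79)^2) = 6.317236 / 0.3759 = 16.805629.
  gamma(1) = phi_1 gamma(0) + c_1 = (-0.79)(16.805629) + (-1.228) = -14.504447.
For k = 2 (> q): gamma(2) = phi_1 gamma(1) = (-0.79)(-14.504447) = 11.458513.
Therefore gamma(2) = 11.4585 (to 4 decimal places).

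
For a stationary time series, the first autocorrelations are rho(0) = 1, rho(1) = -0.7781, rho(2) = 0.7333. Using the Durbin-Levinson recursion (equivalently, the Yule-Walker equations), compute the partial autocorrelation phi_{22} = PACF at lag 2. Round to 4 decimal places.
\phi_{22} = 0.3241

The PACF at lag k is phi_{kk}, the last component of the solution
to the Yule-Walker system G_k phi = r_k where
  (G_k)_{ij} = rho(|i - j|), (r_k)_i = rho(i), i,j = 1..k.
Equivalently, Durbin-Levinson gives phi_{kk} iteratively:
  phi_{11} = rho(1)
  phi_{kk} = [rho(k) - sum_{j=1..k-1} phi_{k-1,j} rho(k-j)]
            / [1 - sum_{j=1..k-1} phi_{k-1,j} rho(j)],
  phi_{k,j} = phi_{k-1,j} - phi_{kk} phi_{k-1,k-j},  j = 1..k-1.
Step k = 1:
  phi_11 = rho(1) = -0.7781.
Step k = 2:
  phi_22 = [rho(2) - phi_11 rho(1)] / [1 - phi_11 rho(1)] = [0.7333 - (-0.7781)(-0.7781)] / [1 - (-0.7781)(-0.7781)]
         = 0.12786039 / 0.39456039 = 0.3241.
Therefore phi_{22} = 0.3241.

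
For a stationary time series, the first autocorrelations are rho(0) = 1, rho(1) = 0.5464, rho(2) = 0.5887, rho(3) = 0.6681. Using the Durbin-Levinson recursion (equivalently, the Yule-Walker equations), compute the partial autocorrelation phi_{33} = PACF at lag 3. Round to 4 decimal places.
\phi_{33} = 0.4360

The PACF at lag k is phi_{kk}, the last component of the solution
to the Yule-Walker system G_k phi = r_k where
  (G_k)_{ij} = rho(|i - j|), (r_k)_i = rho(i), i,j = 1..k.
Equivalently, Durbin-Levinson gives phi_{kk} iteratively:
  phi_{11} = rho(1)
  phi_{kk} = [rho(k) - sum_{j=1..k-1} phi_{k-1,j} rho(k-j)]
            / [1 - sum_{j=1..k-1} phi_{k-1,j} rho(j)],
  phi_{k,j} = phi_{k-1,j} - phi_{kk} phi_{k-1,k-j},  j = 1..k-1.
Step k = 1:
  phi_11 = rho(1) = 0.5464.
Step k = 2:
  phi_22 = [rho(2) - phi_11 rho(1)] / [1 - phi_11 rho(1)] = [0.5887 - (0.5464)(0.5464)] / [1 - (0.5464)(0.5464)]
         = 0.29014704 / 0.70144704 = 0.413641.
  Update: phi_21 = phi_11 - phi_22 phi_11 = 0.5464 - (0.413641)(0.5464) = 0.320387.
Step k = 3:
  phi_33 = [rho(3) - phi_21 rho(2) - phi_22 rho(1)] / [1 - phi_21 rho(1) - phi_22 rho(2)]
    numerator   = 0.6681 - (0.320387)(0.5887) - (0.413641)(0.5464) = 0.25347506
    denominator = 1 - (0.320387)(0.5464) - (0.413641)(0.5887) = 0.58143042
  phi_33 = 0.25347506 / 0.58143042 = 0.436.
Therefore phi_{33} = 0.4360.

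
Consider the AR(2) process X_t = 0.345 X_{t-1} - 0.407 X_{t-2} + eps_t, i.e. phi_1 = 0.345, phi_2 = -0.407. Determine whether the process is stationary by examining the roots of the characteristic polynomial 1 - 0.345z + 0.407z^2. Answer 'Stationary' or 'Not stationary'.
\text{Stationary}

The AR(p) characteristic polynomial is P(z) = 1 - 0.345z + 0.407z^2.
Stationarity requires all roots to lie outside the unit circle, i.e. |z| > 1 for every root.
Set 1 + (-0.345) z + (0.407) z^2 = 0, i.e. a z^2 + b z + c = 0 with a = 0.407, b = -0.345, c = 1.
Discriminant D = b^2 - 4ac = (-0.345)^2 - 4*(0.407)*1 = 0.119025 - (1.628) = -1.508975.
D < 0, so the roots are the complex-conjugate pair z = (-b +/- i sqrt(-D)) / (2a) = 0.4238 +/- 1.5091i.
For a conjugate pair |z|^2 = z * conj(z) = (product of roots) = c/a = 1/(0.407) = 2.457002, so |z| = sqrt(2.457002) = 1.5675 for both roots.
Moduli of all roots: 1.5675, 1.5675.
All moduli strictly greater than 1? Yes.
Verdict: Stationary.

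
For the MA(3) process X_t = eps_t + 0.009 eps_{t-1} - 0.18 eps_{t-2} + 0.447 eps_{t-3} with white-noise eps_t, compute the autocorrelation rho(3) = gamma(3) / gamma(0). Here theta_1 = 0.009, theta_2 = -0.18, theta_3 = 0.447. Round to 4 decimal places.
\rho(3) = 0.3627

For an MA(q) process with theta_0 = 1, the autocovariance is
  gamma(k) = sigma^2 * sum_{i=0..q-k} theta_i * theta_{i+k},
and rho(k) = gamma(k) / gamma(0). Sigma^2 cancels.
  numerator   = (1)*(0.447) = 0.447.
  denominator = (1)^2 + (0.009)^2 + (-0.18)^2 + (0.447)^2 = 1.23229.
  rho(3) = 0.447 / 1.23229 = 0.3627.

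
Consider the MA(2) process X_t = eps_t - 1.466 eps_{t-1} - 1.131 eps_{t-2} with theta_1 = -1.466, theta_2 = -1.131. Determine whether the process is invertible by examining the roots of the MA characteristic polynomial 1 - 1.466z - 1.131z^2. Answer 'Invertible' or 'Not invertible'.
\text{Not invertible}

The MA(q) characteristic polynomial is P(z) = 1 - 1.466z - 1.131z^2.
Invertibility requires all roots to lie outside the unit circle, i.e. |z| > 1 for every root.
Set 1 + (-1.466) z + (-1.131) z^2 = 0, i.e. a z^2 + b z + c = 0 with a = -1.131, b = -1.466, c = 1.
Discriminant D = b^2 - 4ac = (-1.466)^2 - 4*(-1.131)*1 = 2.149156 - (-4.524) = 6.673156.
D >= 0, so the roots are real: z = (-b +/- sqrt(D)) / (2a) = (1.466 +/- 2.583245) / (-2.262).
  z_1 = (1.466 + 2.583245) / (-2.262) = -1.7901,   |z_1| = 1.7901.
  z_2 = (1.466 - 2.583245) / (-2.262) = 0.4939,   |z_2| = 0.4939.
Moduli of all roots: 1.7901, 0.4939.
All moduli strictly greater than 1? No.
Verdict: Not invertible.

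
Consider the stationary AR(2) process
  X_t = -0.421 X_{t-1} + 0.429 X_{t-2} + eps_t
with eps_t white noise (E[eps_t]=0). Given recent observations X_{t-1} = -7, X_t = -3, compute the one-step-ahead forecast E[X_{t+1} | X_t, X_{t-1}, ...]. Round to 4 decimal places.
E[X_{t+1} \mid \mathcal F_t] = -1.7400

For an AR(p) model X_t = c + sum_i phi_i X_{t-i} + eps_t, the
one-step-ahead conditional mean is
  E[X_{t+1} | X_t, ...] = c + sum_i phi_i X_{t+1-i}.
Substitute known values:
  E[X_{t+1} | ...] = (-0.421) * (-3) + (0.429) * (-7)
                   = -1.7400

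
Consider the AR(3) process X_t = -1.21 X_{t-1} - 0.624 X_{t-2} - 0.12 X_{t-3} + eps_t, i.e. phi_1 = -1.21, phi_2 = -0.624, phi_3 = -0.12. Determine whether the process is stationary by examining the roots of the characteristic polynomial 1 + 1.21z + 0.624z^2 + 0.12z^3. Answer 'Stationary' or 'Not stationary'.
\text{Stationary}

The AR(p) characteristic polynomial is P(z) = 1 + 1.21z + 0.624z^2 + 0.12z^3.
Stationarity requires all roots to lie outside the unit circle, i.e. |z| > 1 for every root.
Degree 3: look for a simple real root z0 first, then factor out (1 - z/z0) and solve the remaining quadratic.
Testing z0 = -2.5: P(-2.5) = 1 + (1.21)(-2.5) + (0.624)(-2.5)^2 + (0.12)(-2.5)^3
  = 1 + (-3.025) + (3.9) + (-1.875) = 0.  So z_0 = -2.5 is a root, |z_0| = 2.5.
Divide out the factor (1 + 0.4 z) = (1 - z/z0) (since 1/z0 = -0.4):
  P(z) = (1 + 0.4 z)(1 + (0.81) z + (0.3) z^2)
  [check: z-coef 0.81 - (-0.4) = 1.21; z^2-coef 0.3 - (-0.4)(0.81) = 0.624; z^3-coef -(-0.4)(0.3) = 0.12.]
Remaining roots from the quadratic factor 1 + (0.81) z + (0.3) z^2:
  Set 1 + (0.81) z + (0.3) z^2 = 0, i.e. a z^2 + b z + c = 0 with a = 0.3, b = 0.81, c = 1.
  Discriminant D = b^2 - 4ac = (0.81)^2 - 4*(0.3)*1 = 0.6561 - (1.2) = -0.5439.
  D < 0, so the roots are the complex-conjugate pair z = (-b +/- i sqrt(-D)) / (2a) = -1.35 +/- 1.2292i.
  For a conjugate pair |z|^2 = z * conj(z) = (product of roots) = c/a = 1/(0.3) = 3.333333, so |z| = sqrt(3.333333) = 1.8257 for both roots.
Moduli of all roots: 2.5000, 1.8257, 1.8257.
All moduli strictly greater than 1? Yes.
Verdict: Stationary.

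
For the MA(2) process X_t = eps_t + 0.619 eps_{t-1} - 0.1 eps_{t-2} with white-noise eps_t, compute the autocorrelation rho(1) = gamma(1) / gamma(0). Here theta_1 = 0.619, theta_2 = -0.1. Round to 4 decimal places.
\rho(1) = 0.3999

For an MA(q) process with theta_0 = 1, the autocovariance is
  gamma(k) = sigma^2 * sum_{i=0..q-k} theta_i * theta_{i+k},
and rho(k) = gamma(k) / gamma(0). Sigma^2 cancels.
  numerator   = (1)*(0.619) + (0.619)*(-0.1) = 0.5571.
  denominator = (1)^2 + (0.619)^2 + (-0.1)^2 = 1.393161.
  rho(1) = 0.5571 / 1.393161 = 0.3999.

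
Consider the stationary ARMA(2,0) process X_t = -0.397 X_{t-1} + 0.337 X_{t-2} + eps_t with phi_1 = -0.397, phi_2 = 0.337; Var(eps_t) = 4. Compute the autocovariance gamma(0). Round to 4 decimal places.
\gamma(0) = 7.0348

Multiply the model equation by X_{t-k} and take expectations. With theta_0 = psi_0 = 1 and psi_j the MA(infinity) weights, this gives
  gamma(k) - sum_i phi_i gamma(k-i) = c_k,
  c_k = sigma^2 * sum_{j=k..q} theta_j psi_{j-k}   (c_k = 0 for k > q),
using gamma(-m) = gamma(m).
Pure AR (q = 0): c_0 = sigma^2 = 4, c_k = 0 for k >= 1.
Equations for k = 0, 1, 2 (AR order 2, c_2 = 0):
  (E0) gamma(0) = phi_1 gamma(1) + phi_2 gamma(2) + c_0
  (E1) gamma(1) = phi_1 gamma(0) + phi_2 gamma(1) + c_1
  (E2) gamma(2) = phi_1 gamma(1) + phi_2 gamma(0)
From (E1): gamma(1) = A gamma(0) + B with
  A = phi_1 / (1 - phi_2) = -0.397 / 0.663 = -0.598793,   B = c_1 / (1 - phi_2) = 0 / 0.663 = 0.
Insert (E2) into (E0): gamma(0) (1 - phi_2^2) = phi_1 (1 + phi_2) gamma(1) + c_0.
  phi_1 (1 + phi_2) = (-0.397)(1.337) = -0.530789,   1 - phi_2^2 = 0.886431.
Replace gamma(1) by A gamma(0) + B and collect gamma(0):
  gamma(0) [0.886431 - (-0.530789)(-0.598793)] = c_0 = 4
  gamma(0) * 0.568598 = 4
  gamma(0) = 4 / 0.568598 = 7.034846.
Therefore gamma(0) = 7.0348 (to 4 decimal places).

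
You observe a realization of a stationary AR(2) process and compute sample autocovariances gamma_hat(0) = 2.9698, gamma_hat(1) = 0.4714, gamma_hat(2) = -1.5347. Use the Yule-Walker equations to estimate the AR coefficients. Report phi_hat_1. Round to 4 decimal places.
\hat\phi_{1} = 0.2470

The Yule-Walker equations for an AR(p) process read, in matrix form,
  Gamma_p phi = r_p,   with   (Gamma_p)_{ij} = gamma(|i - j|),
                       (r_p)_i = gamma(i),   i,j = 1..p.
Substitute the sample gammas (Toeplitz matrix and right-hand side of size 2):
  Gamma_p = [[2.9698, 0.4714], [0.4714, 2.9698]]
  r_p     = [0.4714, -1.5347]
Written out:
  2.9698 phi_1 + 0.4714 phi_2 = 0.4714
  0.4714 phi_1 + 2.9698 phi_2 = -1.5347
Solve by Cramer's rule:
  det = gamma(0)^2 - gamma(1)^2 = (2.9698)^2 - (0.4714)^2 = 8.81971204 - 0.22221796 = 8.59749408
  phi_hat_1 = [gamma(1) gamma(0) - gamma(1) gamma(2)] / det = [(0.4714)(2.9698) - (0.4714)(-1.5347)] / 8.59749408 = 2.1234213 / 8.59749408 = 0.247
  phi_hat_2 = [gamma(0) gamma(2) - gamma(1)^2] / det = [(2.9698)(-1.5347) - (0.4714)^2] / 8.59749408 = -4.77997002 / 8.59749408 = -0.556
So phi_hat = [0.2470, -0.5560].
Therefore phi_hat_1 = 0.2470.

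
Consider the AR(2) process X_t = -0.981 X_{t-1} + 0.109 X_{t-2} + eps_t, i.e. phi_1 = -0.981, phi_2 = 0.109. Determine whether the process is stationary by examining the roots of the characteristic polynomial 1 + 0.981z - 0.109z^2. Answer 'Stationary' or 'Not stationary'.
\text{Not stationary}

The AR(p) characteristic polynomial is P(z) = 1 + 0.981z - 0.109z^2.
Stationarity requires all roots to lie outside the unit circle, i.e. |z| > 1 for every root.
Set 1 + (0.981) z + (-0.109) z^2 = 0, i.e. a z^2 + b z + c = 0 with a = -0.109, b = 0.981, c = 1.
Discriminant D = b^2 - 4ac = (0.981)^2 - 4*(-0.109)*1 = 0.962361 - (-0.436) = 1.398361.
D >= 0, so the roots are real: z = (-b +/- sqrt(D)) / (2a) = (-0.981 +/- 1.182523) / (-0.218).
  z_1 = (-0.981 + 1.182523) / (-0.218) = -0.9244,   |z_1| = 0.9244.
  z_2 = (-0.981 - 1.182523) / (-0.218) = 9.9244,   |z_2| = 9.9244.
Moduli of all roots: 0.9244, 9.9244.
All moduli strictly greater than 1? No.
Verdict: Not stationary.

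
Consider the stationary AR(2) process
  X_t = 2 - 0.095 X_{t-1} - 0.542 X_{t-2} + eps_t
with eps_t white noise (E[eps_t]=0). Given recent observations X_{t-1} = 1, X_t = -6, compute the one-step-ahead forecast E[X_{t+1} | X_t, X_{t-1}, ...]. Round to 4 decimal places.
E[X_{t+1} \mid \mathcal F_t] = 2.0280

For an AR(p) model X_t = c + sum_i phi_i X_{t-i} + eps_t, the
one-step-ahead conditional mean is
  E[X_{t+1} | X_t, ...] = c + sum_i phi_i X_{t+1-i}.
Substitute known values:
  E[X_{t+1} | ...] = 2 + (-0.095) * (-6) + (-0.542) * (1)
                   = 2.0280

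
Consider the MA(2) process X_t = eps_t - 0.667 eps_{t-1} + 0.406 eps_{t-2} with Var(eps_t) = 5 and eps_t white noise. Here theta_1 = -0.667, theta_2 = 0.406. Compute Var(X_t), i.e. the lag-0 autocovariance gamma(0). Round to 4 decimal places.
\gamma(0) = 8.0486

For an MA(q) process X_t = eps_t + sum_i theta_i eps_{t-i} with
Var(eps_t) = sigma^2, the variance is
  gamma(0) = sigma^2 * (1 + sum_i theta_i^2).
  sum_i theta_i^2 = (-0.667)^2 + (0.406)^2 = 0.444889 + 0.164836 = 0.609725.
  gamma(0) = 5 * (1 + 0.609725) = 5 * 1.609725 = 8.048625, which rounds to 8.0486.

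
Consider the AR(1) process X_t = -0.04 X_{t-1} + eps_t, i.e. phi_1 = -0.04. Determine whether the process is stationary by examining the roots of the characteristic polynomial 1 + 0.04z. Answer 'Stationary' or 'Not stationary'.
\text{Stationary}

The AR(p) characteristic polynomial is P(z) = 1 + 0.04z.
Stationarity requires all roots to lie outside the unit circle, i.e. |z| > 1 for every root.
This is linear in z: 1 + (0.04) z = 0  =>  z = -1/(0.04) = -25,  |z| = 25.
Moduli of all roots: 25.0000.
All moduli strictly greater than 1? Yes.
Verdict: Stationary.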